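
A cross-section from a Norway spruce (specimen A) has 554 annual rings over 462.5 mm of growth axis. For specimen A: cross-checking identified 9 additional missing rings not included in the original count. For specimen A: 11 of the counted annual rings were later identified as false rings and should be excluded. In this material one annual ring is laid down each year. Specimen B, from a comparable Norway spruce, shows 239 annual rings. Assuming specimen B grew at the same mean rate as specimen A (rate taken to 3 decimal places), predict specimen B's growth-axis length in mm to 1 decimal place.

200.3 mm

Specimen A: after corrections the count is 554 − 11 + 9 = 552 annual rings.
A: 462.5 mm over 552 years gives 462.5 / 552 ≈ 0.838 mm/yr.
For B, 0.838 mm/year × 239 years = 200.3 mm.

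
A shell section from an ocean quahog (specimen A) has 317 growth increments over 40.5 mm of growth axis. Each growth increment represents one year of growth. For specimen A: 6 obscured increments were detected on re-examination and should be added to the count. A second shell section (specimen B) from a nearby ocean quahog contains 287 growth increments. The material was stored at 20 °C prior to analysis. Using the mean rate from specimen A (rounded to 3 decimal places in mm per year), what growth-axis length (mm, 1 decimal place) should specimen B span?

35.9 mm

Specimen A: adjusted count: 317 + 6 = 323 growth increments.
A: 40.5 mm over 323 years gives 40.5 / 323 ≈ 0.125 mm per year.
Length of B = 0.125 × 287 = 35.9 mm.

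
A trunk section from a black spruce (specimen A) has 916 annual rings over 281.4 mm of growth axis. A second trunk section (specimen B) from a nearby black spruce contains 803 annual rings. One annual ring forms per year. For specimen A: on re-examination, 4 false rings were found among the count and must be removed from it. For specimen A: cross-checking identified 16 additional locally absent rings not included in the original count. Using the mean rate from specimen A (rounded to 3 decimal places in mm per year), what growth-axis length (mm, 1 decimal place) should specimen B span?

243.3 mm

Specimen A: true annual ring count = 916 − 4 + 16 = 928.
A: Extension rate ≈ 281.4 / 928 = 0.303 mm/year.
Length of B = 0.303 × 803 = 243.3 mm.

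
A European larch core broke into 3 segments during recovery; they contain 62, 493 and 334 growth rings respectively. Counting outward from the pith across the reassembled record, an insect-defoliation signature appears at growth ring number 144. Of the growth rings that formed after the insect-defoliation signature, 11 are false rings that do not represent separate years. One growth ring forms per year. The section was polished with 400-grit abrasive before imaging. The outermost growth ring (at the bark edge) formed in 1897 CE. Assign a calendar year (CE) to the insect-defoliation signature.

Total growth rings = 62 + 493 + 334 = 889.
Between growth ring 144 and the bark edge there are 889 − 144 = 745 growth rings.
Excluding 11 false growth rings: 745 − 11 = 734.
1897 − 734 = 1163 CE.

1163 CE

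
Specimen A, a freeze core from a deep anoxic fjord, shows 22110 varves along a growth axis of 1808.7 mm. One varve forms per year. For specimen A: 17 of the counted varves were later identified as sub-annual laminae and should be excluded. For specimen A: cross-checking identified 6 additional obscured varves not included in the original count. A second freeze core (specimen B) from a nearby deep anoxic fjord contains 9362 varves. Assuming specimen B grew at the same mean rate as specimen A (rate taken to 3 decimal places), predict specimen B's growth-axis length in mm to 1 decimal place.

Specimen A: true varve count = 22110 − 17 + 6 = 22099.
A: 1808.7 mm over 22099 years gives 1808.7 / 22099 ≈ 0.082 mm/yr.
B's length ≈ 0.082 × 9362 = 767.7 mm.

767.7 mm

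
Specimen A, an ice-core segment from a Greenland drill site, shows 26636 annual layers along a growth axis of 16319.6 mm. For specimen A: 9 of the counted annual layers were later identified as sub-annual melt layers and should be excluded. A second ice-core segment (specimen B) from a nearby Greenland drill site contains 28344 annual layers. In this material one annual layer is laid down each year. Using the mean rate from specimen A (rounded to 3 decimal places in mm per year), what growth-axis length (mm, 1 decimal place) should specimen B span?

17374.9 mm

Specimen A: true annual layer count = 26636 − 9 = 26627.
A: Extension rate ≈ 16319.6 / 26627 = 0.613 mm/yr.
Length of B = 0.613 × 28344 = 17374.9 mm.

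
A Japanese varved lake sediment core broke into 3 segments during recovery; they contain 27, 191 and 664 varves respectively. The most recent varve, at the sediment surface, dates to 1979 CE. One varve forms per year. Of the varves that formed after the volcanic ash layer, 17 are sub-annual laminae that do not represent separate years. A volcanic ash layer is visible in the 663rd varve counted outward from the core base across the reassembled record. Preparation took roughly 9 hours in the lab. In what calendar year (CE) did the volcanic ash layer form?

1777 CE

Total varves = 27 + 191 + 664 = 882.
Between varve 663 and the sediment surface there are 882 − 663 = 219 varves.
Removing the 17 false varves leaves 219 − 17 = 202 true varves beyond the volcanic ash layer.
1979 − 202 = 1777 CE.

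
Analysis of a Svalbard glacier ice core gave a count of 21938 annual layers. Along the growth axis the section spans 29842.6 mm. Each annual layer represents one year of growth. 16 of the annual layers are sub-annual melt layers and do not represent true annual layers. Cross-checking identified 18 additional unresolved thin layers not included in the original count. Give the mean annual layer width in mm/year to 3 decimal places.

True annual layer count = 21938 − 16 + 18 = 21940.
Mean rate = 29842.6 mm / 21940 years ≈ 1.360 mm/year.

1.360 mm/year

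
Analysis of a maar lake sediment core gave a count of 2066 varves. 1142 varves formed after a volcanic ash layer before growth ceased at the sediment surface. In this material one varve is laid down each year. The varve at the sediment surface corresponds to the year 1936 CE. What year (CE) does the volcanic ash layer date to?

794 CE

1142 varves post-date the volcanic ash layer.
The varve at the sediment surface is 1936 CE, so the volcanic ash layer dates to 1936 − 1142 = 794 CE.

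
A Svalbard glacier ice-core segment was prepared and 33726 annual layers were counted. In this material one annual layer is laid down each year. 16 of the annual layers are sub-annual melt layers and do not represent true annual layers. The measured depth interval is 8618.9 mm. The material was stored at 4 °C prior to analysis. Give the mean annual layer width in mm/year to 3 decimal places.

Correcting the raw count gives 33726 − 16 = 33710 true annual layers.
8618.9 mm over 33710 years gives 8618.9 / 33710 ≈ 0.256 mm/year.

0.256 mm/year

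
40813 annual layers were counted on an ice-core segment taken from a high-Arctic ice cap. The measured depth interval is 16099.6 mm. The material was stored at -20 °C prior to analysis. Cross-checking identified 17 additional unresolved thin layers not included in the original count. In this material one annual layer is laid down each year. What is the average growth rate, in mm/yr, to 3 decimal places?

0.394 mm/yr

True annual layer count = 40813 + 17 = 40830.
16099.6 mm over 40830 years gives 16099.6 / 40830 ≈ 0.394 mm/yr.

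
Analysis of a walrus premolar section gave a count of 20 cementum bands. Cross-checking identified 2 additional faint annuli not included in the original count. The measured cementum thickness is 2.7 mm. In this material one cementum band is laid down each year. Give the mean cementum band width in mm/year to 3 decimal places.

0.123 mm/year

True cementum band count = 20 + 2 = 22.
Extension rate ≈ 2.7 / 22 = 0.123 mm/year.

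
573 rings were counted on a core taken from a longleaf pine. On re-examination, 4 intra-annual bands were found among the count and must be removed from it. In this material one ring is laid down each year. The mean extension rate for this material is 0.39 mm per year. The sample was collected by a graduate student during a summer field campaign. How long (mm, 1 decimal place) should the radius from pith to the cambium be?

221.9 mm

True ring count = 573 − 4 = 569.
569 years at 0.39 mm/year gives 0.39 × 569 = 221.9 mm.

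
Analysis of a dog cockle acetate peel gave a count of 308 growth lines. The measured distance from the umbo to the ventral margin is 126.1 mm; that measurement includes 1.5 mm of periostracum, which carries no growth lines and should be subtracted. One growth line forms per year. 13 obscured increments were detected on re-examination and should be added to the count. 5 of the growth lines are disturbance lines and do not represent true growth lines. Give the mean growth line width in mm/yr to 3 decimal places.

True growth line count = 308 − 5 + 13 = 316.
Net length = 126.1 − 1.5 = 124.6 mm.
124.6 mm over 316 years gives 124.6 / 316 ≈ 0.394 mm/yr.

0.394 mm/yr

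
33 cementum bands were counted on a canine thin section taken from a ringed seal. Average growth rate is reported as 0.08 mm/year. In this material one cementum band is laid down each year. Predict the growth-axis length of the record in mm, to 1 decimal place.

2.6 mm

The record spans 33 years at 0.08 mm per year.
Length ≈ 0.08 × 33 = 2.6 mm.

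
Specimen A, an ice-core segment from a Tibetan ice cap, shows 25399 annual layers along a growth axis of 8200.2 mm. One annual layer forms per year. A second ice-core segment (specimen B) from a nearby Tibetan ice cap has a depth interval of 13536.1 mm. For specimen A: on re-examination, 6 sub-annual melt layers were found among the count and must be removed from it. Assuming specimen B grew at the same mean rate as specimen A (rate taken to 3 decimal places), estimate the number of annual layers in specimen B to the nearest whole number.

41907 annual layers

Specimen A: after corrections the count is 25399 − 6 = 25393 annual layers.
A: Mean rate = 8200.2 mm / 25393 years ≈ 0.323 mm/yr.
For B, 13536.1 / 0.323 = 41907.43 years ≈ 41907 annual layers.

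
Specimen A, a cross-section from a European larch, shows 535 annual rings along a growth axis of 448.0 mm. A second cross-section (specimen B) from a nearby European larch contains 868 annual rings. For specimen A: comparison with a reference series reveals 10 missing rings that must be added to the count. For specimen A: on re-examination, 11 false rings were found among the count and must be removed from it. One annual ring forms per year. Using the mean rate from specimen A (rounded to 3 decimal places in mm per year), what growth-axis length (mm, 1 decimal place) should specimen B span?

728.3 mm

Specimen A: correcting the raw count gives 535 − 11 + 10 = 534 true annual rings.
A: Mean rate = 448.0 mm / 534 years ≈ 0.839 mm/year.
Length of B = 0.839 × 868 = 728.3 mm.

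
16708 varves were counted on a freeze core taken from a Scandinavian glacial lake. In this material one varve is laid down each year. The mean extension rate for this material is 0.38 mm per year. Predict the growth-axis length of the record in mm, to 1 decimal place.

The record spans 16708 years at 0.38 mm per year.
16708 years at 0.38 mm/year gives 0.38 × 16708 = 6349.0 mm.

6349.0 mm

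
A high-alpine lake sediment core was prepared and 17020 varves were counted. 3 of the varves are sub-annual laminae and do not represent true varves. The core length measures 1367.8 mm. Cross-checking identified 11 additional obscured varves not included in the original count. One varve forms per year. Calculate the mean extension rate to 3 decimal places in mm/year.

Correcting the raw count gives 17020 − 3 + 11 = 17028 true varves.
1367.8 mm over 17028 years gives 1367.8 / 17028 ≈ 0.080 mm/year.

0.080 mm/year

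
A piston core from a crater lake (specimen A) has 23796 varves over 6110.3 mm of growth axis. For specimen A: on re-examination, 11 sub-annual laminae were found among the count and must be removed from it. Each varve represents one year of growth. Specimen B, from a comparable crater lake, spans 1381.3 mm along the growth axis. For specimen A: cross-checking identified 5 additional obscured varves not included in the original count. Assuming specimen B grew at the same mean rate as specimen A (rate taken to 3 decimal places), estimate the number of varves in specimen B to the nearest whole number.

Specimen A: true varve count = 23796 − 11 + 5 = 23790.
A: Extension rate ≈ 6110.3 / 23790 = 0.257 mm/yr.
B spans 1381.3 / 0.257 = 5374.71 years ≈ 5375 varves.

5375 varves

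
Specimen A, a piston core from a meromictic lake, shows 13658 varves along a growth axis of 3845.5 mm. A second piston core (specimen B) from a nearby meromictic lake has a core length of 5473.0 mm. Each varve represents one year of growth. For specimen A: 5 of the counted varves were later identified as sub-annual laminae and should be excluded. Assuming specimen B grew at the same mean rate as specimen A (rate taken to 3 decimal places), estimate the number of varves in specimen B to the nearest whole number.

19408 varves

Specimen A: correcting the raw count gives 13658 − 5 = 13653 true varves.
A: 3845.5 mm over 13653 years gives 3845.5 / 13653 ≈ 0.282 mm/year.
Specimen B: 5473.0 mm / 0.282 mm per year = 19407.80 years ≈ 19408 varves.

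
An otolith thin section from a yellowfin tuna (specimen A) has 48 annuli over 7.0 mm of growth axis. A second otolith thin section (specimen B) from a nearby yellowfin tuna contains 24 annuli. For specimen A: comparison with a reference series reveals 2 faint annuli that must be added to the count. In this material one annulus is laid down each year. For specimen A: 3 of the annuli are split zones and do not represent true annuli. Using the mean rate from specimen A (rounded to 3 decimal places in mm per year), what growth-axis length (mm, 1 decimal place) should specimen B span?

Specimen A: true annulus count = 48 − 3 + 2 = 47.
A: 7.0 mm over 47 years gives 7.0 / 47 ≈ 0.149 mm/year.
For B, 0.149 mm/year × 24 years = 3.6 mm.

3.6 mm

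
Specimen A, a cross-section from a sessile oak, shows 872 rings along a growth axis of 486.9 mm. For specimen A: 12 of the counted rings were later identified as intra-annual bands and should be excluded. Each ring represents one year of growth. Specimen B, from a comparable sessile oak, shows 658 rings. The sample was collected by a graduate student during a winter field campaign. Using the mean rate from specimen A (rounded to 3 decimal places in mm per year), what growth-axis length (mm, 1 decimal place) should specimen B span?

372.4 mm

Specimen A: true ring count = 872 − 12 = 860.
A: Extension rate ≈ 486.9 / 860 = 0.566 mm/year.
For B, 0.566 mm/year × 658 years = 372.4 mm.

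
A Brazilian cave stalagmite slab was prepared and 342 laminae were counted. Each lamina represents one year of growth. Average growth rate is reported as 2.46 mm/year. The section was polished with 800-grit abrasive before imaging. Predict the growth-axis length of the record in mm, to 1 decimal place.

841.3 mm

The record spans 342 years at 2.46 mm per year.
Predicted length = 2.46 mm/year × 342 years = 841.3 mm.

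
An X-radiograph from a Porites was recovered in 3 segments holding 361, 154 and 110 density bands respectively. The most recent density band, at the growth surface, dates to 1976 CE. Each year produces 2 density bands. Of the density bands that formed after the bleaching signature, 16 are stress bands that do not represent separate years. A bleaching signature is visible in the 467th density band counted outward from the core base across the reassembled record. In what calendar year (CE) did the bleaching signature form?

1905 CE

Total density bands = 361 + 154 + 110 = 625.
The bleaching signature sits at density band 467 from the core base, so 625 − 467 = 158 density bands formed after it.
158 − 16 false = 142 true density bands after the bleaching signature.
142 density bands at 2 per year is 142 / 2 = 71 years.
Counting back 71 years from 1976 CE places the bleaching signature in 1976 − 71 = 1905 CE.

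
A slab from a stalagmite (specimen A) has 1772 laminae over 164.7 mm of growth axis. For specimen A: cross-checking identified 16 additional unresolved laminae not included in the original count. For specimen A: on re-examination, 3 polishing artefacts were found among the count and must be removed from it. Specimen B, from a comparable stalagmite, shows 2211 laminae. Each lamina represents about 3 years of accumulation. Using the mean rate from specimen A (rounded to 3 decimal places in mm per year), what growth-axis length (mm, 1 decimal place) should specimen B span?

Specimen A: after corrections the count is 1772 − 3 + 16 = 1785 laminae.
Specimen A: 1785 laminae at 3 years each span 1785 × 3 = 5355 years.
A: 164.7 mm over 5355 years gives 164.7 / 5355 ≈ 0.031 mm/year.
Specimen B: multiplying by 3 years per lamina: 2211 × 3 = 6633 years. Length of B = 0.031 × 6633 = 205.6 mm.

205.6 mm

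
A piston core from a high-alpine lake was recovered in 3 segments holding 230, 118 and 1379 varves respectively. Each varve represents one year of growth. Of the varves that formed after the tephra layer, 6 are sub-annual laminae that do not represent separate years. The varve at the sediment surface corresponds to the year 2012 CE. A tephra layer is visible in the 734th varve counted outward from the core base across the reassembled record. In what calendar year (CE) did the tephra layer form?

Total varves = 230 + 118 + 1379 = 1727.
Between varve 734 and the sediment surface there are 1727 − 734 = 993 varves.
Removing the 6 false varves leaves 993 − 6 = 987 true varves beyond the tephra layer.
The varve at the sediment surface is 2012 CE, so the tephra layer dates to 2012 − 987 = 1025 CE.

1025 CE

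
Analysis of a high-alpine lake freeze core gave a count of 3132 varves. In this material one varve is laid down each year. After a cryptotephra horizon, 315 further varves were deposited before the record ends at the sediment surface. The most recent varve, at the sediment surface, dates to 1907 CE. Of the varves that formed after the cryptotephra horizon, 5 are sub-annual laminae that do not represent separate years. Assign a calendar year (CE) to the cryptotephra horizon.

There are 315 varves younger than the cryptotephra horizon.
Excluding 5 false varves: 315 − 5 = 310.
Counting back 310 years from 1907 CE places the cryptotephra horizon in 1907 − 310 = 1597 CE.

1597 CE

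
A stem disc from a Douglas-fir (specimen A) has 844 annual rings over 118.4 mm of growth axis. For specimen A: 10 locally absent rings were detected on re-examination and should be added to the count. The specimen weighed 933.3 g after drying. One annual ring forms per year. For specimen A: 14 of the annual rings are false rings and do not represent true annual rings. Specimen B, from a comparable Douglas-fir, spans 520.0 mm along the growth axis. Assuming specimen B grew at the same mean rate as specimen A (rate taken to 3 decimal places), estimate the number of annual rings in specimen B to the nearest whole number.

Specimen A: true annual ring count = 844 − 14 + 10 = 840.
A: 118.4 mm over 840 years gives 118.4 / 840 ≈ 0.141 mm per year.
B spans 520.0 / 0.141 = 3687.94 years ≈ 3688 annual rings.

3688 annual rings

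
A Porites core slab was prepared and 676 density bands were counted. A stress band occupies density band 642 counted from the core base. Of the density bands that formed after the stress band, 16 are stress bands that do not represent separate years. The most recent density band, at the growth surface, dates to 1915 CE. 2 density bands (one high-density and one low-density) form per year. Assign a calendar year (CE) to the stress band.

Between density band 642 and the growth surface there are 676 − 642 = 34 density bands.
34 − 16 false = 18 true density bands after the stress band.
With 2 density bands per year, 18 / 2 = 9 years.
The density band at the growth surface is 1915 CE, so the stress band dates to 1915 − 9 = 1906 CE.

1906 CE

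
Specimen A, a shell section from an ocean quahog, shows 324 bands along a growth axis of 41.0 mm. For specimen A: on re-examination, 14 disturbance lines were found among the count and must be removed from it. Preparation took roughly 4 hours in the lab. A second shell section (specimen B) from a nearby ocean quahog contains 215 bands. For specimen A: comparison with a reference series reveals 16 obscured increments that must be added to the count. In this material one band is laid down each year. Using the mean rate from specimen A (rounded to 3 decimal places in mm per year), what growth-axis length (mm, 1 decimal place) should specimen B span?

27.1 mm

Specimen A: adjusted count: 324 − 14 + 16 = 326 bands.
A: 41.0 mm over 326 years gives 41.0 / 326 ≈ 0.126 mm/yr.
For B, 0.126 mm/year × 215 years = 27.1 mm.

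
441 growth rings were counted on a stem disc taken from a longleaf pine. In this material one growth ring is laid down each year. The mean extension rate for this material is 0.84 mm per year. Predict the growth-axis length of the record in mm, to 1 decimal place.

441 years of growth are recorded.
Length ≈ 0.84 × 441 = 370.4 mm.

370.4 mm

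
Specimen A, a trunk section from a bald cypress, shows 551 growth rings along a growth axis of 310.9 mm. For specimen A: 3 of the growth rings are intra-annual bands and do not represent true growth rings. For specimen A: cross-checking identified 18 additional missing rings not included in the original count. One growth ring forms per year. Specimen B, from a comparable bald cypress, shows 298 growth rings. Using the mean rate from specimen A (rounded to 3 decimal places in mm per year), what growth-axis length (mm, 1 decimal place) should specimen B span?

163.6 mm

Specimen A: after corrections the count is 551 − 3 + 18 = 566 growth rings.
A: Extension rate ≈ 310.9 / 566 = 0.549 mm per year.
Length of B = 0.549 × 298 = 163.6 mm.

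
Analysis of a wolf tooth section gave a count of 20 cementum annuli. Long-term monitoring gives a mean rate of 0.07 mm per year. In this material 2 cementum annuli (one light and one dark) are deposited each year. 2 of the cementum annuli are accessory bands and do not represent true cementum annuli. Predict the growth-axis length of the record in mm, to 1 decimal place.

0.6 mm

After corrections the count is 20 − 2 = 18 cementum annuli.
With 2 cementum annuli per year, 18 / 2 = 9 years.
9 years at 0.07 mm/year gives 0.07 × 9 = 0.6 mm.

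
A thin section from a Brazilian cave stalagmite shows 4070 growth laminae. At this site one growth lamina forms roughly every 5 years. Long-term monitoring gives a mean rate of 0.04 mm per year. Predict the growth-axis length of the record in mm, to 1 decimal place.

4070 growth laminae at 5 years each span 4070 × 5 = 20350 years.
20350 years at 0.04 mm/year gives 0.04 × 20350 = 814.0 mm.

814.0 mm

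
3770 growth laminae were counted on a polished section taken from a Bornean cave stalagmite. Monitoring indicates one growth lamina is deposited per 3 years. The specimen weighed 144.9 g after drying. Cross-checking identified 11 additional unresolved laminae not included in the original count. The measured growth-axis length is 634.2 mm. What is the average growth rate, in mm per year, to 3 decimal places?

0.056 mm per year

True growth lamina count = 3770 + 11 = 3781.
3781 growth laminae at 3 years each span 3781 × 3 = 11343 years.
Mean rate = 634.2 mm / 11343 years ≈ 0.056 mm per year.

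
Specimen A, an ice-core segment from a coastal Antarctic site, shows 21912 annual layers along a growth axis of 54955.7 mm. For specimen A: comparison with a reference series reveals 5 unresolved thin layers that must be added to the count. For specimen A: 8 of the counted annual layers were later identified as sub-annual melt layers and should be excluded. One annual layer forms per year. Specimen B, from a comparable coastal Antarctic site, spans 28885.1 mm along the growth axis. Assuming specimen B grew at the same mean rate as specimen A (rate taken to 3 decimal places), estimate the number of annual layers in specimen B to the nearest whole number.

Specimen A: correcting the raw count gives 21912 − 8 + 5 = 21909 true annual layers.
A: 54955.7 mm over 21909 years gives 54955.7 / 21909 ≈ 2.508 mm/year.
For B, 28885.1 / 2.508 = 11517.19 years ≈ 11517 annual layers.

11517 annual layers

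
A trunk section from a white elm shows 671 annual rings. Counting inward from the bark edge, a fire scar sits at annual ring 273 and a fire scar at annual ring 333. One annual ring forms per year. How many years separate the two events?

Separation: 333 − 273 = 60 annual rings.
That is 60 years at one annual ring per year.

60 years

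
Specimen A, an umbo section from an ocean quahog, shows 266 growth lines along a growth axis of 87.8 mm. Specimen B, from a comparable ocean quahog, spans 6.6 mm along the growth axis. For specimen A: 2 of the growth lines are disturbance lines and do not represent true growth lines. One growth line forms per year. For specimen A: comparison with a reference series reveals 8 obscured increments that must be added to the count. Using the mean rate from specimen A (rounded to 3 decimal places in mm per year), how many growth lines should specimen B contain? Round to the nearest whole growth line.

20 growth lines

Specimen A: true growth line count = 266 − 2 + 8 = 272.
A: Extension rate ≈ 87.8 / 272 = 0.323 mm/year.
B spans 6.6 / 0.323 = 20.43 years ≈ 20 growth lines.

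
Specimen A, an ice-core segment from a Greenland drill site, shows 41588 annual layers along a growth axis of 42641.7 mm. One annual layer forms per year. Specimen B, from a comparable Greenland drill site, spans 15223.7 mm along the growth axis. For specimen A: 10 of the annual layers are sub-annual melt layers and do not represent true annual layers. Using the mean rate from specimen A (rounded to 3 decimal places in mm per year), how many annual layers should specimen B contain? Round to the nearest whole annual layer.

14838 annual layers

Specimen A: adjusted count: 41588 − 10 = 41578 annual layers.
A: Mean rate = 42641.7 mm / 41578 years ≈ 1.026 mm/year.
Specimen B: 15223.7 mm / 1.026 mm per year = 14837.91 years ≈ 14838 annual layers.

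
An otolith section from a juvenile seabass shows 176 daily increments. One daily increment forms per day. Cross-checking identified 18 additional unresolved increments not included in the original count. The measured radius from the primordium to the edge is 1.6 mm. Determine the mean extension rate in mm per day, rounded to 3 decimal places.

True daily increment count = 176 + 18 = 194.
Extension rate ≈ 1.6 / 194 = 0.008 mm per day.

0.008 mm per day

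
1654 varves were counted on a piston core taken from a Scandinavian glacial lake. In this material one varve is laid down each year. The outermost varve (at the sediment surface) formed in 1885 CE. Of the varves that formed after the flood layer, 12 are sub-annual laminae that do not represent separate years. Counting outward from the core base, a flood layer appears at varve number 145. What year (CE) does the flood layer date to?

388 CE

1654 − 145 = 1509 varves lie beyond the flood layer toward the sediment surface.
1509 − 12 false = 1497 true varves after the flood layer.
Counting back 1497 years from 1885 CE places the flood layer in 1885 − 1497 = 388 CE.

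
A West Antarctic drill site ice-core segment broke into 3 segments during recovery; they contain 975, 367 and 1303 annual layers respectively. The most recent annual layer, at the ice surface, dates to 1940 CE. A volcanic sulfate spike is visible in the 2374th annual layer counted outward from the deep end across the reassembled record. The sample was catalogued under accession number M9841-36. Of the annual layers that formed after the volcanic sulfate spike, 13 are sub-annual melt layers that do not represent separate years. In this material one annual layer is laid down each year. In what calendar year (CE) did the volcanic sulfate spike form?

1682 CE

Total annual layers = 975 + 367 + 1303 = 2645.
The volcanic sulfate spike sits at annual layer 2374 from the deep end, so 2645 − 2374 = 271 annual layers formed after it.
Excluding 13 false annual layers: 271 − 13 = 258.
1940 − 258 = 1682 CE.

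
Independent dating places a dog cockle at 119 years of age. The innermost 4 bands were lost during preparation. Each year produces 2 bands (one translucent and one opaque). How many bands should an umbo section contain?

234 bands

119 years at 2 bands per year gives 119 × 2 = 238 bands.
Subtracting the 4 bands not captured gives 238 − 4 = 234 bands in the record.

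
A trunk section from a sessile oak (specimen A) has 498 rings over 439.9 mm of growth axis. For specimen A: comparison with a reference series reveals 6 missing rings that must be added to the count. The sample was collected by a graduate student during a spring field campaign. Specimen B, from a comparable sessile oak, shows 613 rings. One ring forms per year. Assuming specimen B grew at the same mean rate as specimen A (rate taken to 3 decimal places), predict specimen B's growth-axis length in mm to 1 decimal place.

535.1 mm

Specimen A: after corrections the count is 498 + 6 = 504 rings.
A: Extension rate ≈ 439.9 / 504 = 0.873 mm per year.
B's length ≈ 0.873 × 613 = 535.1 mm.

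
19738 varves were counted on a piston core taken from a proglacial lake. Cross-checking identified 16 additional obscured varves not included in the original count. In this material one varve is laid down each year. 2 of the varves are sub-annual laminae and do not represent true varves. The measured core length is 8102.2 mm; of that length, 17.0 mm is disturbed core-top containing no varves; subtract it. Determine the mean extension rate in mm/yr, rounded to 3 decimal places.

Correcting the raw count gives 19738 − 2 + 16 = 19752 true varves.
Net length = 8102.2 − 17.0 = 8085.2 mm.
Extension rate ≈ 8085.2 / 19752 = 0.409 mm/yr.

0.409 mm/yr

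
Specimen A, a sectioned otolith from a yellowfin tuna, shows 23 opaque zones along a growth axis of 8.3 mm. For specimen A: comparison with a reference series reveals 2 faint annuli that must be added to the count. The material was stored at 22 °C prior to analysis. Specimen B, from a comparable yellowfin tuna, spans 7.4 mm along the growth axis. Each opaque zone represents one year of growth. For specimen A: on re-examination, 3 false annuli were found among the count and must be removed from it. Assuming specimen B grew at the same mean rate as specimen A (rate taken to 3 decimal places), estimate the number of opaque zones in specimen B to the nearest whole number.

Specimen A: correcting the raw count gives 23 − 3 + 2 = 22 true opaque zones.
A: 8.3 mm over 22 years gives 8.3 / 22 ≈ 0.377 mm/year.
Specimen B: 7.4 mm / 0.377 mm per year = 19.63 years ≈ 20 opaque zones.

20 opaque zones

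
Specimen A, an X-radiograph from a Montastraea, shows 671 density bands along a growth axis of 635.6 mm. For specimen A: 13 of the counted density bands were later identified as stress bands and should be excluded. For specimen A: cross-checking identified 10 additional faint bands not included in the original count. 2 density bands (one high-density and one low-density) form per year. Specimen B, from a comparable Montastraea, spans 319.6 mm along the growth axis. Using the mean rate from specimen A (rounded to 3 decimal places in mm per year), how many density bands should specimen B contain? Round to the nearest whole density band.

Specimen A: true density band count = 671 − 13 + 10 = 668.
Specimen A: with 2 density bands per year, 668 / 2 = 334 years.
A: 635.6 mm over 334 years gives 635.6 / 334 ≈ 1.903 mm/year.
B spans 319.6 / 1.903 = 167.95 years; at 2 density bands per year that is 167.95 × 2 ≈ 336 density bands.

336 density bands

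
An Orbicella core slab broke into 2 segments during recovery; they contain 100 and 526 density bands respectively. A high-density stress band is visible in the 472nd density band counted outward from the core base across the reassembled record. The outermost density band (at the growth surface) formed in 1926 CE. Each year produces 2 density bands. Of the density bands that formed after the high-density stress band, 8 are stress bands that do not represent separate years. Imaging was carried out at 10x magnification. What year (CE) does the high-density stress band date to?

1853 CE

Total density bands = 100 + 526 = 626.
The high-density stress band sits at density band 472 from the core base, so 626 − 472 = 154 density bands formed after it.
Excluding 8 false density bands: 154 − 8 = 146.
Dividing by 2 density bands per year: 146 / 2 = 73 years.
1926 − 73 = 1853 CE.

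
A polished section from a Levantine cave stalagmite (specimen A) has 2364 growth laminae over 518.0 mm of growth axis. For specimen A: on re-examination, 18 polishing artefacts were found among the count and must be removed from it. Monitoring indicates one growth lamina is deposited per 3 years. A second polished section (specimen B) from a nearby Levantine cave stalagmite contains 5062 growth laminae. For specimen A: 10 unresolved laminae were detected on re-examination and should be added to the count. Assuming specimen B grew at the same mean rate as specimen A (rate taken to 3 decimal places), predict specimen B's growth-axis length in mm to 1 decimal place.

1108.6 mm

Specimen A: true growth lamina count = 2364 − 18 + 10 = 2356.
Specimen A: at 3 years per growth lamina, 2356 × 3 = 7068 years.
A: Mean rate = 518.0 mm / 7068 years ≈ 0.073 mm/year.
Specimen B: multiplying by 3 years per growth lamina: 5062 × 3 = 15186 years. For B, 0.073 mm/year × 15186 years = 1108.6 mm.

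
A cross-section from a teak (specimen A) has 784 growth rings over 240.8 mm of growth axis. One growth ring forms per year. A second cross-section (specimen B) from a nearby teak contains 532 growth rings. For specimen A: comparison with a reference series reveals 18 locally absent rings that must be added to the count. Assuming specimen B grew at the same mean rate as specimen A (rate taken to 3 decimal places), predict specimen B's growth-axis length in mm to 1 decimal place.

159.6 mm

Specimen A: correcting the raw count gives 784 + 18 = 802 true growth rings.
A: Mean rate = 240.8 mm / 802 years ≈ 0.300 mm per year.
B's length ≈ 0.300 × 532 = 159.6 mm.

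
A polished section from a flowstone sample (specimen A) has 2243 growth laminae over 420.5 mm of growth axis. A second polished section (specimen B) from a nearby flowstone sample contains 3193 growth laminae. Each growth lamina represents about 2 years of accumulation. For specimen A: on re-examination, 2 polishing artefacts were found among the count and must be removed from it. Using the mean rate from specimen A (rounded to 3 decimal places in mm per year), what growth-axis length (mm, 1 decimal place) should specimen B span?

600.3 mm

Specimen A: true growth lamina count = 2243 − 2 = 2241.
Specimen A: 2241 growth laminae at 2 years each span 2241 × 2 = 4482 years.
A: 420.5 mm over 4482 years gives 420.5 / 4482 ≈ 0.094 mm per year.
Specimen B: at 2 years per growth lamina, 3193 × 2 = 6386 years. Length of B = 0.094 × 6386 = 600.3 mm.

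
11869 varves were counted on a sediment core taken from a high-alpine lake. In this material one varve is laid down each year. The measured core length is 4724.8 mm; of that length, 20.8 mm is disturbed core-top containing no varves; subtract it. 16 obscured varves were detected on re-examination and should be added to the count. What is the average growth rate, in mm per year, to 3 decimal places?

Correcting the raw count gives 11869 + 16 = 11885 true varves.
The growth record spans 4724.8 − 20.8 = 4704.0 mm.
Extension rate ≈ 4704.0 / 11885 = 0.396 mm per year.

0.396 mm per year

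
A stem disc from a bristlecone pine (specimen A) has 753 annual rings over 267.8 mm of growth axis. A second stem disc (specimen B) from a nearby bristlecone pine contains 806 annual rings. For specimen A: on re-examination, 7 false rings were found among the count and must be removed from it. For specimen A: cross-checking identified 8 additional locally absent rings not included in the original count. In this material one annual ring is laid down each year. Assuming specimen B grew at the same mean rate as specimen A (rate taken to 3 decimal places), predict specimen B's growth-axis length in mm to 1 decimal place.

Specimen A: after corrections the count is 753 − 7 + 8 = 754 annual rings.
A: 267.8 mm over 754 years gives 267.8 / 754 ≈ 0.355 mm/yr.
B's length ≈ 0.355 × 806 = 286.1 mm.

286.1 mm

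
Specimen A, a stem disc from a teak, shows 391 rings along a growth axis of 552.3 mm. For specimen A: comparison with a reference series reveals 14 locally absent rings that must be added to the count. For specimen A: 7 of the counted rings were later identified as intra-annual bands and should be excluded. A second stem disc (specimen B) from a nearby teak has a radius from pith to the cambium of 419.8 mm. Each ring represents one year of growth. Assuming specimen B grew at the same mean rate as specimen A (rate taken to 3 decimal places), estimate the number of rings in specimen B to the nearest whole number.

Specimen A: correcting the raw count gives 391 − 7 + 14 = 398 true rings.
A: 552.3 mm over 398 years gives 552.3 / 398 ≈ 1.388 mm per year.
For B, 419.8 / 1.388 = 302.45 years ≈ 302 rings.

302 rings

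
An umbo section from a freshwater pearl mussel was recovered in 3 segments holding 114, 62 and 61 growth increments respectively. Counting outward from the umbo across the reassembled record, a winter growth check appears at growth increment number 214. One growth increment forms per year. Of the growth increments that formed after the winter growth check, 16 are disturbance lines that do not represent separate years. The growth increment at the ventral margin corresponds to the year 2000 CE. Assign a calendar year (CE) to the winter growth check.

Total growth increments = 114 + 62 + 61 = 237.
237 − 214 = 23 growth increments lie beyond the winter growth check toward the ventral margin.
Excluding 16 false growth increments: 23 − 16 = 7.
Counting back 7 years from 2000 CE places the winter growth check in 2000 − 7 = 1993 CE.

1993 CE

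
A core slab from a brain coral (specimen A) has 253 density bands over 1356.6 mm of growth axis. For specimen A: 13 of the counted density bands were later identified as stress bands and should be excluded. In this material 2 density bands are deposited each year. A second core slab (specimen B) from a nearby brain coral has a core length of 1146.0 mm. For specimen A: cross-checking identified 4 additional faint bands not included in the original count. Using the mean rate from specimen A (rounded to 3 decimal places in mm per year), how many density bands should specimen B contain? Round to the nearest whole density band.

206 density bands

Specimen A: after corrections the count is 253 − 13 + 4 = 244 density bands.
Specimen A: 244 density bands at 2 per year is 244 / 2 = 122 years.
A: Extension rate ≈ 1356.6 / 122 = 11.120 mm per year.
B spans 1146.0 / 11.120 = 103.06 years; at 2 density bands per year that is 103.06 × 2 ≈ 206 density bands.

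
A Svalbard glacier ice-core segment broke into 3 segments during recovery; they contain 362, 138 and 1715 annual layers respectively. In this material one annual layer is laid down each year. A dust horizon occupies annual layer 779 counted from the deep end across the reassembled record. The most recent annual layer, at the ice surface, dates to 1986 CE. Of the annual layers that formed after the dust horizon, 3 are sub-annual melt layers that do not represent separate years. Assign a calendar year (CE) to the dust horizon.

553 CE

Total annual layers = 362 + 138 + 1715 = 2215.
2215 − 779 = 1436 annual layers lie beyond the dust horizon toward the ice surface.
1436 − 3 false = 1433 true annual layers after the dust horizon.
1986 − 1433 = 553 CE.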